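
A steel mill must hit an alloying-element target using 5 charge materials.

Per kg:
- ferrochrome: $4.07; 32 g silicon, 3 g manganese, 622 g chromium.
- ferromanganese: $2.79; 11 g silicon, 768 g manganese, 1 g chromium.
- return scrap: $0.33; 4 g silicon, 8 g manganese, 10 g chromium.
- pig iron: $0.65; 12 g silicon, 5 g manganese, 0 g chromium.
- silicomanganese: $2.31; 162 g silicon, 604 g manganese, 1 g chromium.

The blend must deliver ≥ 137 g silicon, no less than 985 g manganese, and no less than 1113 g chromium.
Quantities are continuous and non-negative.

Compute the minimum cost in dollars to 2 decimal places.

$10.88

Treat it as an LP. Let x1 = kg of ferrochrome, x2 = kg of ferromanganese, x3 = kg of return scrap, x4 = kg of pig iron, x5 = kg of silicomanganese.
Minimize 4.07x1 + 2.79x2 + 0.33x3 + 0.65x4 + 2.31x5 subject to:
  32x1 + 11x2 + 4x3 + 12x4 + 162x5 ≥ 137   (silicon)
  3x1 + 768x2 + 8x3 + 5x4 + 604x5 ≥ 985   (manganese)
  622x1 + 1x2 + 10x3 + 1x5 ≥ 1113   (chromium)
  x1, x2, x3, x4, x5 ≥ 0.
The minimum-cost mix takes nothing from return scrap, pig iron — only ferrochrome, ferromanganese, silicomanganese. The silicon, manganese, chromium requirements are met with equality.
That vertex is x1 = 1.787, x2 = 0.9382, x5 = 0.4289.
Cost = 4.07·1.787 + 2.79·0.9382 + 2.31·0.4289 = 10.8814.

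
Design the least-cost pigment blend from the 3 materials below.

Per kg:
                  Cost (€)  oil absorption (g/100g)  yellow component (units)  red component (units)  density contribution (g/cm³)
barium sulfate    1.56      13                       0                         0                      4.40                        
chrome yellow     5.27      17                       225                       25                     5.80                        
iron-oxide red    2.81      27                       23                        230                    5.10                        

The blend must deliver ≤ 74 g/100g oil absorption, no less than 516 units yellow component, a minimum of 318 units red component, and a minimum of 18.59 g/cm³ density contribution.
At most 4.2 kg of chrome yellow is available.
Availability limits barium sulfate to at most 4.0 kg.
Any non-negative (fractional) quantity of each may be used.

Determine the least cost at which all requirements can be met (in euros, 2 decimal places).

€14.73

Set it up as a linear program. Let x1 = kg of barium sulfate, x2 = kg of chrome yellow, x3 = kg of iron-oxide red.
min 1.56x1 + 5.27x2 + 2.81x3 s.t.:
  13x1 + 17x2 + 27x3 ≤ 74   (oil absorption)
  225x2 + 23x3 ≥ 516   (yellow component)
  25x2 + 230x3 ≥ 318   (red component)
  4.4x1 + 5.8x2 + 5.1x3 ≥ 18.59   (density contribution)
  x2 ≤ 4.2
  x1 ≤ 4
  x1, x2, x3 ≥ 0.
All 3 inputs are positive at the optimum. Binding constraints: yellow component, red component, density contribution.
Solving gives x1 = 0.028, x2 = 2.176, x3 = 1.146.
Cost = 1.56·0.028 + 5.27·2.176 + 2.81·1.146 = 14.7315.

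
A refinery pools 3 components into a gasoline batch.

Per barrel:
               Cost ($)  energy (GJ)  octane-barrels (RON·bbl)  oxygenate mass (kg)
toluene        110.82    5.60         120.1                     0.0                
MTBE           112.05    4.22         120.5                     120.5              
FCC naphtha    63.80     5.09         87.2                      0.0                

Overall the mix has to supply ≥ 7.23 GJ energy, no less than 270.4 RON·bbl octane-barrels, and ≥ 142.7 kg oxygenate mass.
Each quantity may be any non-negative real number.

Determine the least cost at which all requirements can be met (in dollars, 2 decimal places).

Treat it as an LP. Let x1 = barrels of toluene, x2 = barrels of MTBE, x3 = barrels of FCC naphtha.
Minimize 110.82x1 + 112.05x2 + 63.8x3 s.t.:
  5.6x1 + 4.22x2 + 5.09x3 ≥ 7.23   (energy)
  120.1x1 + 120.5x2 + 87.2x3 ≥ 270.4   (octane-barrels)
  120.5x2 ≥ 142.7   (oxygenate mass)
  x1, x2, x3 ≥ 0.
The cheapest feasible vertex uses only MTBE, FCC naphtha; toluene is not used. The octane-barrels and oxygenate mass requirements are met with equality.
That vertex is x2 = 1.184232, x3 = 1.46445.
Hence cost = 112.05·1.184232 + 63.8·1.46445 = $226.1251.

$226.13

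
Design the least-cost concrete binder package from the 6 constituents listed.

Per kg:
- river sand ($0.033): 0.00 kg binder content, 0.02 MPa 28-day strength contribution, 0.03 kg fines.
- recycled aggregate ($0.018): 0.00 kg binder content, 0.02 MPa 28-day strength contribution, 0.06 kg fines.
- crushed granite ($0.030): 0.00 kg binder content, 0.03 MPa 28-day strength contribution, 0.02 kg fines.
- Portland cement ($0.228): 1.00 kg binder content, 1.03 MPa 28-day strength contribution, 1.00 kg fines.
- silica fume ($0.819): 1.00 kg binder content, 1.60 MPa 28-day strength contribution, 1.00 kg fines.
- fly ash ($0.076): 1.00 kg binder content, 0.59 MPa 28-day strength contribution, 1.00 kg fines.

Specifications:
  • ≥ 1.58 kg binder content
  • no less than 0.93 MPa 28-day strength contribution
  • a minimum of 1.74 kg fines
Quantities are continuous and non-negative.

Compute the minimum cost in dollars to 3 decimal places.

Let x1 = kg of river sand, x2 = kg of recycled aggregate, x3 = kg of crushed granite, x4 = kg of Portland cement, x5 = kg of silica fume, x6 = kg of fly ash.
Minimise 0.033x1 + 0.018x2 + 0.03x3 + 0.228x4 + 0.819x5 + 0.076x6 subject to:
  1x4 + 1x5 + 1x6 ≥ 1.58   (binder content)
  0.02x1 + 0.02x2 + 0.03x3 + 1.03x4 + 1.6x5 + 0.59x6 ≥ 0.93   (28-day strength contribution)
  0.03x1 + 0.06x2 + 0.02x3 + 1x4 + 1x5 + 1x6 ≥ 1.74   (fines)
  x1, x2, x3, x4, x5, x6 ≥ 0.
The minimum-cost mix takes nothing from river sand, recycled aggregate, crushed granite, Portland cement, silica fume — only fly ash. Binding constraint: fines.
That vertex is x6 = 1.74.
Cost = 0.076·1.74 = 0.13224.

$0.132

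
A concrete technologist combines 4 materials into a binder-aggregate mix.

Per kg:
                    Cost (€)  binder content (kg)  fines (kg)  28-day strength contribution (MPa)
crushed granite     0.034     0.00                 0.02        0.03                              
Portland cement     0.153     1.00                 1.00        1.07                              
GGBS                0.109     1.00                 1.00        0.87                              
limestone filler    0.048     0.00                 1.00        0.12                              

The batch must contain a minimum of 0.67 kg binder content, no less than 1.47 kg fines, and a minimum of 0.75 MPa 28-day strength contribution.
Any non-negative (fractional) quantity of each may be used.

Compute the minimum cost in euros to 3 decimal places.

€0.117

Let x1 = kg of crushed granite, x2 = kg of Portland cement, x3 = kg of GGBS, x4 = kg of limestone filler.
Minimize 0.034x1 + 0.153x2 + 0.109x3 + 0.048x4 s.t.:
  1x2 + 1x3 ≥ 0.67   (binder content)
  0.02x1 + 1x2 + 1x3 + 1x4 ≥ 1.47   (fines)
  0.03x1 + 1.07x2 + 0.87x3 + 0.12x4 ≥ 0.75   (28-day strength contribution)
  x1, x2, x3, x4 ≥ 0.
The minimum-cost mix takes nothing from crushed granite, Portland cement — only GGBS, limestone filler. Binding constraints: fines and 28-day strength contribution.
That vertex is x3 = 0.7648, x4 = 0.7052.
Cost = 0.109·0.7648 + 0.048·0.7052 = 0.11721.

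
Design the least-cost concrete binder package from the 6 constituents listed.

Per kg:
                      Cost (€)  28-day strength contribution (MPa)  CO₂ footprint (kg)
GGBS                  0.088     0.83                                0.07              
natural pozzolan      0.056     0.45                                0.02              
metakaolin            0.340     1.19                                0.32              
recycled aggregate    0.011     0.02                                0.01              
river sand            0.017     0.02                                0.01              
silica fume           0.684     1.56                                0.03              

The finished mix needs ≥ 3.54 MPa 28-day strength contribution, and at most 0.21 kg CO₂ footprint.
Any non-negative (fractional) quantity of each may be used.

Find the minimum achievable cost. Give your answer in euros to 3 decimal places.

This is a linear program. Let x1 = kg of GGBS, x2 = kg of natural pozzolan, x3 = kg of metakaolin, x4 = kg of recycled aggregate, x5 = kg of river sand, x6 = kg of silica fume.
min 0.088x1 + 0.056x2 + 0.34x3 + 0.011x4 + 0.017x5 + 0.684x6 subject to:
  0.83x1 + 0.45x2 + 1.19x3 + 0.02x4 + 0.02x5 + 1.56x6 ≥ 3.54   (28-day strength contribution)
  0.07x1 + 0.02x2 + 0.32x3 + 0.01x4 + 0.01x5 + 0.03x6 ≤ 0.21   (CO₂ footprint)
  x1, x2, x3, x4, x5, x6 ≥ 0.
At the optimum only GGBS, natural pozzolan are positive (metakaolin, recycled aggregate, river sand, silica fume = 0). There the 28-day strength contribution and CO₂ footprint constraints are tight.
Solving gives x1 = 1.591, x2 = 4.933.
Total cost: 0.088·1.591 + 0.056·4.933 = 0.41626.

€0.416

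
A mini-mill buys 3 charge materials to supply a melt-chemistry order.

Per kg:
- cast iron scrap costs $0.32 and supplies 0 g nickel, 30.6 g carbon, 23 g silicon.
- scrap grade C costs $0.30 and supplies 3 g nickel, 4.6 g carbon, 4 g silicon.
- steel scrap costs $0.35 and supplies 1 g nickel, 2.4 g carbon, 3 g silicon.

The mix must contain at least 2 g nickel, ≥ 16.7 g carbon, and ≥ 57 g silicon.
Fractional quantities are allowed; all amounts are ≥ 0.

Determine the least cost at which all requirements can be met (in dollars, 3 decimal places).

$0.956

This is a linear program. Let x1 = kg of cast iron scrap, x2 = kg of scrap grade C, x3 = kg of steel scrap.
Minimise 0.32x1 + 0.3x2 + 0.35x3 subject to:
  3x2 + 1x3 ≥ 2   (nickel)
  30.6x1 + 4.6x2 + 2.4x3 ≥ 16.7   (carbon)
  23x1 + 4x2 + 3x3 ≥ 57   (silicon)
  x1, x2, x3 ≥ 0.
The minimum-cost mix takes nothing from steel scrap — only cast iron scrap, scrap grade C. Binding constraints: nickel and silicon.
That vertex is x1 = 2.362, x2 = 0.6667.
Objective = 0.32·2.362 + 0.3·0.6667 = 0.95585.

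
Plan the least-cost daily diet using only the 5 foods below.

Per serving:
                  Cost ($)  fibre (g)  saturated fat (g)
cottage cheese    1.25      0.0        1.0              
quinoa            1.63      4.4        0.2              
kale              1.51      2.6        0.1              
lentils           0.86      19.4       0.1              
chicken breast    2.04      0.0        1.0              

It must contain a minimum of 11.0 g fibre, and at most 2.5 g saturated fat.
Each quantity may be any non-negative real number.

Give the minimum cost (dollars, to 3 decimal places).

$0.488

This is a linear program. Let x1 = servings of cottage cheese, x2 = servings of quinoa, x3 = servings of kale, x4 = servings of lentils, x5 = servings of chicken breast.
min 1.25x1 + 1.63x2 + 1.51x3 + 0.86x4 + 2.04x5 subject to:
  4.4x2 + 2.6x3 + 19.4x4 ≥ 11   (fibre)
  1x1 + 0.2x2 + 0.1x3 + 0.1x4 + 1x5 ≤ 2.5   (saturated fat)
  x1, x2, x3, x4, x5 ≥ 0.
The minimum-cost mix takes nothing from cottage cheese, quinoa, kale, chicken breast — only lentils. There the fibre constraint is tight.
Solving gives x4 = 0.567.
Total cost: 0.86·0.567 = 0.48762.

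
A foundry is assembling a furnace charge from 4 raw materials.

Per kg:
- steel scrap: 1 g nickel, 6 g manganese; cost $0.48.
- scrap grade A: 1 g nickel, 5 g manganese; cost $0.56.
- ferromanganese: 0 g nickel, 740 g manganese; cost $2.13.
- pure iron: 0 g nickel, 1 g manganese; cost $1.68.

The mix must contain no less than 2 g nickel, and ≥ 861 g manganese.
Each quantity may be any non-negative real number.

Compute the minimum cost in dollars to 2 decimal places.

Let x1 = kg of steel scrap, x2 = kg of scrap grade A, x3 = kg of ferromanganese, x4 = kg of pure iron.
min 0.48x1 + 0.56x2 + 2.13x3 + 1.68x4 s.t.:
  1x1 + 1x2 ≥ 2   (nickel)
  6x1 + 5x2 + 740x3 + 1x4 ≥ 861   (manganese)
  x1, x2, x3, x4 ≥ 0.
At the optimum only steel scrap, ferromanganese are positive (scrap grade A, pure iron = 0). There the nickel and manganese constraints are tight.
Solving gives x1 = 2, x3 = 1.147.
Objective = 0.48·2 + 2.13·1.147 = 3.4031.

$3.40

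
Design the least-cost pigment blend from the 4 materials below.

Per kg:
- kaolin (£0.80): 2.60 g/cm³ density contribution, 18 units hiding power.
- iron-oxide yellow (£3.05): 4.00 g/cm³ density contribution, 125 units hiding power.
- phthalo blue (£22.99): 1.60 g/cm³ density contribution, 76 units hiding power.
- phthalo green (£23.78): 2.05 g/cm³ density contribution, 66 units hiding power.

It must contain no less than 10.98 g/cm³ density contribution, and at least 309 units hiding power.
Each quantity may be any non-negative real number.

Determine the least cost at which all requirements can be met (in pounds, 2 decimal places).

£7.73

Treat it as an LP. Let x1 = kg of kaolin, x2 = kg of iron-oxide yellow, x3 = kg of phthalo blue, x4 = kg of phthalo green.
min 0.8x1 + 3.05x2 + 22.99x3 + 23.78x4 subject to:
  2.6x1 + 4x2 + 1.6x3 + 2.05x4 ≥ 10.98   (density contribution)
  18x1 + 125x2 + 76x3 + 66x4 ≥ 309   (hiding power)
  x1, x2, x3, x4 ≥ 0.
The minimum-cost mix takes nothing from phthalo blue, phthalo green — only kaolin, iron-oxide yellow. The density contribution and hiding power requirements are met with equality.
Optimal quantities: kaolin = 0.5395 kg, iron-oxide yellow = 2.394 kg.
Hence cost = 0.8·0.5395 + 3.05·2.394 = £7.7333.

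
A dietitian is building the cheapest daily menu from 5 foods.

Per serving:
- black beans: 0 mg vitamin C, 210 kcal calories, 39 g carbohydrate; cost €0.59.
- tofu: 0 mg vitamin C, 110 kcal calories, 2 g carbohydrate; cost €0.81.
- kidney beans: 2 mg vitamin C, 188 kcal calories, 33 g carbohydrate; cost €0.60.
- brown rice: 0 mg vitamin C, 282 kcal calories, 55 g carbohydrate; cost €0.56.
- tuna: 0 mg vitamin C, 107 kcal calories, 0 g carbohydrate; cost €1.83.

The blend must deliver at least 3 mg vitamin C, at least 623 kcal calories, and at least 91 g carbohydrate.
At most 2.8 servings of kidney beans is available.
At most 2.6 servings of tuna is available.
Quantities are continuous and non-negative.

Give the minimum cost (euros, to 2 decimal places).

Let x1 = servings of black beans, x2 = servings of tofu, x3 = servings of kidney beans, x4 = servings of brown rice, x5 = servings of tuna.
Minimise 0.59x1 + 0.81x2 + 0.6x3 + 0.56x4 + 1.83x5 subject to:
  2x3 ≥ 3   (vitamin C)
  210x1 + 110x2 + 188x3 + 282x4 + 107x5 ≥ 623   (calories)
  39x1 + 2x2 + 33x3 + 55x4 ≥ 91   (carbohydrate)
  x3 ≤ 2.8
  x5 ≤ 2.6
  x1, x2, x3, x4, x5 ≥ 0.
The optimal basis is {kidney beans, brown rice}; black beans, tofu, tuna drop out. The vitamin C and calories requirements are met with equality.
Optimal quantities: kidney beans = 1.5 servings, brown rice = 1.209 servings.
Hence cost = 0.6·1.5 + 0.56·1.209 = €1.5770.

€1.58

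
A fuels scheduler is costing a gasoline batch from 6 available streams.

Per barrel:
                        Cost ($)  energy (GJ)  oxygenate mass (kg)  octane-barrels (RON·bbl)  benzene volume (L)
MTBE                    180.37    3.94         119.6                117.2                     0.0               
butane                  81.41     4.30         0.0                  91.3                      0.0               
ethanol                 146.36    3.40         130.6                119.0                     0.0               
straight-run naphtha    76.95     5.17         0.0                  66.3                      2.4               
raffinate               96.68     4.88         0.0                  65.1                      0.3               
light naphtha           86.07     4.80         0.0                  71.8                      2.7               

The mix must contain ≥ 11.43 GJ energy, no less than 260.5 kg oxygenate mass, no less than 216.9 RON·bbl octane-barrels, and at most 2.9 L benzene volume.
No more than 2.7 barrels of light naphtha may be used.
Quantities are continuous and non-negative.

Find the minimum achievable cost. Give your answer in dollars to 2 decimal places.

Treat it as an LP. Let x1 = barrels of MTBE, x2 = barrels of butane, x3 = barrels of ethanol, x4 = barrels of straight-run naphtha, x5 = barrels of raffinate, x6 = barrels of light naphtha.
min 180.37x1 + 81.41x2 + 146.36x3 + 76.95x4 + 96.68x5 + 86.07x6 with:
  3.94x1 + 4.3x2 + 3.4x3 + 5.17x4 + 4.88x5 + 4.8x6 ≥ 11.43   (energy)
  119.6x1 + 130.6x3 ≥ 260.5   (oxygenate mass)
  117.2x1 + 91.3x2 + 119x3 + 66.3x4 + 65.1x5 + 71.8x6 ≥ 216.9   (octane-barrels)
  2.4x4 + 0.3x5 + 2.7x6 ≤ 2.9   (benzene volume)
  x6 ≤ 2.7
  x1, x2, x3, x4, x5, x6 ≥ 0.
At the optimum only ethanol, straight-run naphtha are positive (MTBE, butane, raffinate, light naphtha = 0). There the energy and oxygenate mass constraints are tight.
Solving gives x3 = 1.99464, x4 = 0.899076.
Hence cost = 146.36·1.99464 + 76.95·0.899076 = $361.1194.

$361.12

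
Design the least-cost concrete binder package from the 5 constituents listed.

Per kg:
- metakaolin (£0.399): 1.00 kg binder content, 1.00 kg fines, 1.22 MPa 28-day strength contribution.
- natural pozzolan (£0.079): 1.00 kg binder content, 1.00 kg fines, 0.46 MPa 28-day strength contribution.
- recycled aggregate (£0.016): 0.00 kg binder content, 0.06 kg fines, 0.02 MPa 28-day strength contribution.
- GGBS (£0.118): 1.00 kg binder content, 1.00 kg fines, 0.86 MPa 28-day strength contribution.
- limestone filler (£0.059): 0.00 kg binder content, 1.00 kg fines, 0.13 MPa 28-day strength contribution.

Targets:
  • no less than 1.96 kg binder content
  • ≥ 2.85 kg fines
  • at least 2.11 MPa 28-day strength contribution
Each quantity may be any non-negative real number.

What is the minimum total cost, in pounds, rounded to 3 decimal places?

£0.303

This is a linear program. Let x1 = kg of metakaolin, x2 = kg of natural pozzolan, x3 = kg of recycled aggregate, x4 = kg of GGBS, x5 = kg of limestone filler.
min 0.399x1 + 0.079x2 + 0.016x3 + 0.118x4 + 0.059x5 with:
  1x1 + 1x2 + 1x4 ≥ 1.96   (binder content)
  1x1 + 1x2 + 0.06x3 + 1x4 + 1x5 ≥ 2.85   (fines)
  1.22x1 + 0.46x2 + 0.02x3 + 0.86x4 + 0.13x5 ≥ 2.11   (28-day strength contribution)
  x1, x2, x3, x4, x5 ≥ 0.
The minimum-cost mix takes nothing from metakaolin, recycled aggregate, limestone filler — only natural pozzolan, GGBS. Binding constraints: fines and 28-day strength contribution.
So natural pozzolan = 0.8525 kg, GGBS = 1.997 kg.
Cost = 0.079·0.8525 + 0.118·1.997 = 0.30299.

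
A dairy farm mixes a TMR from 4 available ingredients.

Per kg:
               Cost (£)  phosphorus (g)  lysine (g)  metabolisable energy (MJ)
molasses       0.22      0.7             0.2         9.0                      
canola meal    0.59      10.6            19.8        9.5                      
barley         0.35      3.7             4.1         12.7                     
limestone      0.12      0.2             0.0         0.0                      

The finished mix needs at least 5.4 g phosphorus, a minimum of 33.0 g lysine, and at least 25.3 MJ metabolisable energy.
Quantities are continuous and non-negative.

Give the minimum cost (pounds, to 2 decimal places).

Let x1 = kg of molasses, x2 = kg of canola meal, x3 = kg of barley, x4 = kg of limestone.
min 0.22x1 + 0.59x2 + 0.35x3 + 0.12x4 s.t.:
  0.7x1 + 10.6x2 + 3.7x3 + 0.2x4 ≥ 5.4   (phosphorus)
  0.2x1 + 19.8x2 + 4.1x3 ≥ 33   (lysine)
  9x1 + 9.5x2 + 12.7x3 ≥ 25.3   (metabolisable energy)
  x1, x2, x3, x4 ≥ 0.
The optimal basis is {canola meal, barley}; molasses, limestone drop out. There the lysine and metabolisable energy constraints are tight.
That vertex is x2 = 1.484, x3 = 0.882.
Cost = 0.59·1.484 + 0.35·0.882 = 1.1843.

£1.18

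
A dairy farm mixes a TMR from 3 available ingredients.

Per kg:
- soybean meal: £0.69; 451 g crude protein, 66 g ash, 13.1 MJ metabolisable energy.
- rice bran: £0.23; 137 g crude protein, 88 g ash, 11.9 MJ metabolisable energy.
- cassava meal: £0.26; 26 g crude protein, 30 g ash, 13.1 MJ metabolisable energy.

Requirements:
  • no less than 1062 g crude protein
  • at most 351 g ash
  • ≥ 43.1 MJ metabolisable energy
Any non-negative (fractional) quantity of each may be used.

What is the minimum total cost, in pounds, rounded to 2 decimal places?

Let x1 = kg of soybean meal, x2 = kg of rice bran, x3 = kg of cassava meal.
Minimise 0.69x1 + 0.23x2 + 0.26x3 s.t.:
  451x1 + 137x2 + 26x3 ≥ 1062   (crude protein)
  66x1 + 88x2 + 30x3 ≤ 351   (ash)
  13.1x1 + 11.9x2 + 13.1x3 ≥ 43.1   (metabolisable energy)
  x1, x2, x3 ≥ 0.
At the optimum only soybean meal, rice bran are positive (cassava meal = 0). The crude protein and metabolisable energy requirements are met with equality.
So soybean meal = 1.885 kg, rice bran = 1.547 kg.
Total cost: 0.69·1.885 + 0.23·1.547 = 1.6565.

£1.66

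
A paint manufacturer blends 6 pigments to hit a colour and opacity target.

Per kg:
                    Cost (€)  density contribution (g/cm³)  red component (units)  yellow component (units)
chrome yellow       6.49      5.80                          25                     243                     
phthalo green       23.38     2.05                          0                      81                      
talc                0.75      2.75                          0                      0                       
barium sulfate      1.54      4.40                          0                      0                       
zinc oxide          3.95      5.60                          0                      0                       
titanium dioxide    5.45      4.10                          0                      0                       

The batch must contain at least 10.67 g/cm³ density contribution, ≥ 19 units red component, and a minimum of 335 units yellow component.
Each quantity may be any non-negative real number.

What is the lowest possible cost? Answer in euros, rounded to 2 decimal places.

This is a linear program. Let x1 = kg of chrome yellow, x2 = kg of phthalo green, x3 = kg of talc, x4 = kg of barium sulfate, x5 = kg of zinc oxide, x6 = kg of titanium dioxide.
Minimise 6.49x1 + 23.38x2 + 0.75x3 + 1.54x4 + 3.95x5 + 5.45x6 with:
  5.8x1 + 2.05x2 + 2.75x3 + 4.4x4 + 5.6x5 + 4.1x6 ≥ 10.67   (density contribution)
  25x1 ≥ 19   (red component)
  243x1 + 81x2 ≥ 335   (yellow component)
  x1, x2, x3, x4, x5, x6 ≥ 0.
The minimum-cost mix takes nothing from phthalo green, barium sulfate, zinc oxide, titanium dioxide — only chrome yellow, talc. Binding constraints: density contribution and yellow component.
Solving gives x1 = 1.379, x3 = 0.9724.
Hence cost = 6.49·1.379 + 0.75·0.9724 = €9.6790.

€9.68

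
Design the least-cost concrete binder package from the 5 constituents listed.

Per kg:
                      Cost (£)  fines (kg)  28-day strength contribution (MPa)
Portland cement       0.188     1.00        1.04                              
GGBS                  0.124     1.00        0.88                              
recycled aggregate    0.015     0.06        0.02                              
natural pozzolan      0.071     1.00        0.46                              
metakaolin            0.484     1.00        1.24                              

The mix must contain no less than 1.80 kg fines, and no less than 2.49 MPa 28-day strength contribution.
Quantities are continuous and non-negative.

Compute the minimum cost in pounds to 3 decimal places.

£0.351

Let x1 = kg of Portland cement, x2 = kg of GGBS, x3 = kg of recycled aggregate, x4 = kg of natural pozzolan, x5 = kg of metakaolin.
min 0.188x1 + 0.124x2 + 0.015x3 + 0.071x4 + 0.484x5 with:
  1x1 + 1x2 + 0.06x3 + 1x4 + 1x5 ≥ 1.8   (fines)
  1.04x1 + 0.88x2 + 0.02x3 + 0.46x4 + 1.24x5 ≥ 2.49   (28-day strength contribution)
  x1, x2, x3, x4, x5 ≥ 0.
At the optimum only GGBS is positive (Portland cement, recycled aggregate, natural pozzolan, metakaolin = 0). Binding constraint: 28-day strength contribution.
Optimal quantities: GGBS = 2.83 kg.
Objective = 0.124·2.83 = 0.35092.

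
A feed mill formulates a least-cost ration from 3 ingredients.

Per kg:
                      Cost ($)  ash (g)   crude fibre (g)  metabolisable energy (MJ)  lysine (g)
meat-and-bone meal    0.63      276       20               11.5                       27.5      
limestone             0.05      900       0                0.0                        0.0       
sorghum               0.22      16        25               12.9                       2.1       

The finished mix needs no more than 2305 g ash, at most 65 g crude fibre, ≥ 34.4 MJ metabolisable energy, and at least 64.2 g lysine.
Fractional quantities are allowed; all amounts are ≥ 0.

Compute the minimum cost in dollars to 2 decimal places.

Let x1 = kg of meat-and-bone meal, x2 = kg of limestone, x3 = kg of sorghum.
Minimize 0.63x1 + 0.05x2 + 0.22x3 with:
  276x1 + 900x2 + 16x3 ≤ 2305   (ash)
  20x1 + 25x3 ≤ 65   (crude fibre)
  11.5x1 + 12.9x3 ≥ 34.4   (metabolisable energy)
  27.5x1 + 2.1x3 ≥ 64.2   (lysine)
  x1, x2, x3 ≥ 0.
The optimal basis is {meat-and-bone meal, sorghum}; limestone drops out. There the metabolisable energy and lysine constraints are tight.
Solving gives x1 = 2.287, x3 = 0.6283.
Objective = 0.63·2.287 + 0.22·0.6283 = 1.5790.

$1.58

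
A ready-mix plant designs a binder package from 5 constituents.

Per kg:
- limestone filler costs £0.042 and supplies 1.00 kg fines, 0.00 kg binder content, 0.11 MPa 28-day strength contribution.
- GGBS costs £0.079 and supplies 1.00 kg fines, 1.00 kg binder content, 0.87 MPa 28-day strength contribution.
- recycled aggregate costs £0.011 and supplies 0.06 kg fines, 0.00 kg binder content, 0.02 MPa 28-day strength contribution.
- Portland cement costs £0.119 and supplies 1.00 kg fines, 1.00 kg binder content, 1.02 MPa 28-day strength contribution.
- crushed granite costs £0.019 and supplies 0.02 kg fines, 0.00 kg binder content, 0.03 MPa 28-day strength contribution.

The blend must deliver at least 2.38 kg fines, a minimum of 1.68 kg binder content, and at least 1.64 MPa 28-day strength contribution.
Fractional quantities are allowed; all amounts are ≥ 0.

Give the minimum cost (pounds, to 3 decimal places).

Let x1 = kg of limestone filler, x2 = kg of GGBS, x3 = kg of recycled aggregate, x4 = kg of Portland cement, x5 = kg of crushed granite.
min 0.042x1 + 0.079x2 + 0.011x3 + 0.119x4 + 0.019x5 s.t.:
  1x1 + 1x2 + 0.06x3 + 1x4 + 0.02x5 ≥ 2.38   (fines)
  1x2 + 1x4 ≥ 1.68   (binder content)
  0.11x1 + 0.87x2 + 0.02x3 + 1.02x4 + 0.03x5 ≥ 1.64   (28-day strength contribution)
  x1, x2, x3, x4, x5 ≥ 0.
At the optimum only limestone filler, GGBS are positive (recycled aggregate, Portland cement, crushed granite = 0). The fines and 28-day strength contribution requirements are met with equality.
Optimal quantities: limestone filler = 0.5666 kg, GGBS = 1.813 kg.
Hence cost = 0.042·0.5666 + 0.079·1.813 = £0.16702.

£0.167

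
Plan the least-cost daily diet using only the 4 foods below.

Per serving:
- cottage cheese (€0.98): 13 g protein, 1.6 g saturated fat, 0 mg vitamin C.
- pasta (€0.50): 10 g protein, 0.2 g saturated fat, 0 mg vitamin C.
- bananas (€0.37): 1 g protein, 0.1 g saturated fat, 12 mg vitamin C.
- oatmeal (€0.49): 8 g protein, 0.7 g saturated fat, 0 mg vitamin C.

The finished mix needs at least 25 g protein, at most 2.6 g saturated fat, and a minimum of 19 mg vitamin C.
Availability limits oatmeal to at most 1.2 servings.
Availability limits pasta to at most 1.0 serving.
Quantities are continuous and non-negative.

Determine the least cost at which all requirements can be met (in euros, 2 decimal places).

Let x1 = servings of cottage cheese, x2 = servings of pasta, x3 = servings of bananas, x4 = servings of oatmeal.
Minimise 0.98x1 + 0.5x2 + 0.37x3 + 0.49x4 s.t.:
  13x1 + 10x2 + 1x3 + 8x4 ≥ 25   (protein)
  1.6x1 + 0.2x2 + 0.1x3 + 0.7x4 ≤ 2.6   (saturated fat)
  12x3 ≥ 19   (vitamin C)
  x4 ≤ 1.2
  x2 ≤ 1
  x1, x2, x3, x4 ≥ 0.
The optimal mix uses every input. There the protein, vitamin C, the oatmeal cap, the pasta cap constraints are tight.
Solving gives x1 = 0.2936, x2 = 1, x3 = 1.583, x4 = 1.2.
Total cost: 0.98·0.2936 + 0.5·1 + 0.37·1.583 + 0.49·1.2 = 1.9614.

€1.96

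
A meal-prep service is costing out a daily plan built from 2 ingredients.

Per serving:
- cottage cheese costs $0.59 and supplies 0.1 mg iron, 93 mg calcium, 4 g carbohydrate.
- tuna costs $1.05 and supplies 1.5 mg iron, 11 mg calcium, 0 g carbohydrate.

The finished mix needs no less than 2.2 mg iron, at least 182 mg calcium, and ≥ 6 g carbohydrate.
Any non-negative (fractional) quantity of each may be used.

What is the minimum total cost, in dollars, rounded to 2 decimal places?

Treat it as an LP. Let x1 = servings of cottage cheese, x2 = servings of tuna.
Minimize 0.59x1 + 1.05x2 subject to:
  0.1x1 + 1.5x2 ≥ 2.2   (iron)
  93x1 + 11x2 ≥ 182   (calcium)
  4x1 ≥ 6   (carbohydrate)
  x1, x2 ≥ 0.
Both inputs are positive at the optimum. The iron and calcium requirements are met with equality.
So cottage cheese = 1.7977 servings, tuna = 1.3468 servings.
Objective = 0.59·1.7977 + 1.05·1.3468 = 2.4748.

$2.47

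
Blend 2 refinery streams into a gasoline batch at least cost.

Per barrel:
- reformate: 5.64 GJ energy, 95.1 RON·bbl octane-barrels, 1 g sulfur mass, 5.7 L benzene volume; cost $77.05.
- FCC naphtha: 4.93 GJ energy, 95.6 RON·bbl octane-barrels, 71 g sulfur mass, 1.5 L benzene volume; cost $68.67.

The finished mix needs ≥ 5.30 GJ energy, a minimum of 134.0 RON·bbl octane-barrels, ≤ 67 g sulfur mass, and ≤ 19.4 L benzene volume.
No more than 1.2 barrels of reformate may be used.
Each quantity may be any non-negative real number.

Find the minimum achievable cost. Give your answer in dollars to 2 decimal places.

Treat it as an LP. Let x1 = barrels of reformate, x2 = barrels of FCC naphtha.
Minimize 77.05x1 + 68.67x2 s.t.:
  5.64x1 + 4.93x2 ≥ 5.3   (energy)
  95.1x1 + 95.6x2 ≥ 134   (octane-barrels)
  1x1 + 71x2 ≤ 67   (sulfur mass)
  5.7x1 + 1.5x2 ≤ 19.4   (benzene volume)
  x1 ≤ 1.2
  x1, x2 ≥ 0.
Both inputs are positive at the optimum. There the octane-barrels and sulfur mass constraints are tight.
That vertex is x1 = 0.467, x2 = 0.9371.
Cost = 77.05·0.467 + 68.67·0.9371 = 100.3330.

$100.33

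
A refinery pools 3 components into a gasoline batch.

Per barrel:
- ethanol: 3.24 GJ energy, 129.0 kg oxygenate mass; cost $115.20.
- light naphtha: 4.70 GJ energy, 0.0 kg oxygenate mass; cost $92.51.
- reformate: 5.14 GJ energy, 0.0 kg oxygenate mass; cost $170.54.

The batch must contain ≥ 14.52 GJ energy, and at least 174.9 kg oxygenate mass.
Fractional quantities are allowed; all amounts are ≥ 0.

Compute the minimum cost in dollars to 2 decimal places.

This is a linear program. Let x1 = barrels of ethanol, x2 = barrels of light naphtha, x3 = barrels of reformate.
Minimize 115.2x1 + 92.51x2 + 170.54x3 with:
  3.24x1 + 4.7x2 + 5.14x3 ≥ 14.52   (energy)
  129x1 ≥ 174.9   (oxygenate mass)
  x1, x2, x3 ≥ 0.
The optimal basis is {ethanol, light naphtha}; reformate drops out. Binding constraints: energy and oxygenate mass.
Optimal quantities: ethanol = 1.3558 barrels, light naphtha = 2.1547 barrels.
Hence cost = 115.2·1.3558 + 92.51·2.1547 = $355.5195.

$355.52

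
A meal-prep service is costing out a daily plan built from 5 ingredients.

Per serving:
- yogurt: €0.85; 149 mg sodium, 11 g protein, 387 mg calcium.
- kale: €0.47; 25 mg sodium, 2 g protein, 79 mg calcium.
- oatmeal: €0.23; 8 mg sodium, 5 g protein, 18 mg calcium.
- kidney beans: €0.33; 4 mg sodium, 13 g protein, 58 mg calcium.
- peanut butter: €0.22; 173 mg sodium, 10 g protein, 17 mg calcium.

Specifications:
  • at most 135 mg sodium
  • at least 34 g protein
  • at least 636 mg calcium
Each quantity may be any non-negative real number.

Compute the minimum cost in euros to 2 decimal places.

€2.61

Let x1 = servings of yogurt, x2 = servings of kale, x3 = servings of oatmeal, x4 = servings of kidney beans, x5 = servings of peanut butter.
Minimize 0.85x1 + 0.47x2 + 0.23x3 + 0.33x4 + 0.22x5 s.t.:
  149x1 + 25x2 + 8x3 + 4x4 + 173x5 ≤ 135   (sodium)
  11x1 + 2x2 + 5x3 + 13x4 + 10x5 ≥ 34   (protein)
  387x1 + 79x2 + 18x3 + 58x4 + 17x5 ≥ 636   (calcium)
  x1, x2, x3, x4, x5 ≥ 0.
The cheapest feasible vertex uses only yogurt, kidney beans; kale, oatmeal, peanut butter are not used. The sodium and calcium requirements are met with equality.
That vertex is x1 = 0.7451, x4 = 5.994.
Objective = 0.85·0.7451 + 0.33·5.994 = 2.6114.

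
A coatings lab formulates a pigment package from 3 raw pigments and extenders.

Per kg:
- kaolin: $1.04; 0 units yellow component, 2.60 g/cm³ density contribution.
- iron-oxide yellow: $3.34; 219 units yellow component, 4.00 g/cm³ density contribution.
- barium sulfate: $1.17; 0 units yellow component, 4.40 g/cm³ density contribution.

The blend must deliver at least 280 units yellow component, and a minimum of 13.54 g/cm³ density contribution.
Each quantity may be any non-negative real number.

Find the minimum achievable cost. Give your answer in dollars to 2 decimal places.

Treat it as an LP. Let x1 = kg of kaolin, x2 = kg of iron-oxide yellow, x3 = kg of barium sulfate.
min 1.04x1 + 3.34x2 + 1.17x3 with:
  219x2 ≥ 280   (yellow component)
  2.6x1 + 4x2 + 4.4x3 ≥ 13.54   (density contribution)
  x1, x2, x3 ≥ 0.
The minimum-cost mix takes nothing from kaolin — only iron-oxide yellow, barium sulfate. There the yellow component and density contribution constraints are tight.
That vertex is x2 = 1.279, x3 = 1.915.
Total cost: 3.34·1.279 + 1.17·1.915 = 6.5124.

$6.51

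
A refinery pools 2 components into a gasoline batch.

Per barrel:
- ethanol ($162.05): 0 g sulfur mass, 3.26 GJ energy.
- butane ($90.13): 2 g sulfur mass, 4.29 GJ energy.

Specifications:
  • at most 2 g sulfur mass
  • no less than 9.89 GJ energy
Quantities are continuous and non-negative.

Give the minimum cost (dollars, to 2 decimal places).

This is a linear program. Let x1 = barrels of ethanol, x2 = barrels of butane.
Minimize 162.05x1 + 90.13x2 s.t.:
  2x2 ≤ 2   (sulfur mass)
  3.26x1 + 4.29x2 ≥ 9.89   (energy)
  x1, x2 ≥ 0.
Both inputs are positive at the optimum. The sulfur mass and energy requirements are met with equality.
Solving gives x1 = 1.7178, x2 = 1.
Hence cost = 162.05·1.7178 + 90.13·1 = $368.4995.

$368.50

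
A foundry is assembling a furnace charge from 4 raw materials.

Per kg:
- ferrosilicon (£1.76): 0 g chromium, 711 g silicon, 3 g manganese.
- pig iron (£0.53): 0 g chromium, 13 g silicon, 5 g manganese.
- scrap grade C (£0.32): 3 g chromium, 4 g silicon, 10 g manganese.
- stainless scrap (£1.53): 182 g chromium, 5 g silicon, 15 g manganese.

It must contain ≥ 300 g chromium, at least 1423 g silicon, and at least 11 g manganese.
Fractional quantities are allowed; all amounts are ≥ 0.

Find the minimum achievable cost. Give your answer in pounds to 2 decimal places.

£6.02

Let x1 = kg of ferrosilicon, x2 = kg of pig iron, x3 = kg of scrap grade C, x4 = kg of stainless scrap.
Minimize 1.76x1 + 0.53x2 + 0.32x3 + 1.53x4 subject to:
  3x3 + 182x4 ≥ 300   (chromium)
  711x1 + 13x2 + 4x3 + 5x4 ≥ 1423   (silicon)
  3x1 + 5x2 + 10x3 + 15x4 ≥ 11   (manganese)
  x1, x2, x3, x4 ≥ 0.
At the optimum only ferrosilicon, stainless scrap are positive (pig iron, scrap grade C = 0). There the chromium and silicon constraints are tight.
Optimal quantities: ferrosilicon = 1.99 kg, stainless scrap = 1.648 kg.
Cost = 1.76·1.99 + 1.53·1.648 = 6.0238.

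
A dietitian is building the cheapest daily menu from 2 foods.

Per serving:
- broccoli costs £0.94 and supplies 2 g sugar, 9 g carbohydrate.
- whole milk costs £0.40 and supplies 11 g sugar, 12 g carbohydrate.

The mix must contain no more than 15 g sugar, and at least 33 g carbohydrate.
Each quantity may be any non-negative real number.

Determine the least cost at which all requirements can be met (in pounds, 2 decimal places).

£2.66

Treat it as an LP. Let x1 = servings of broccoli, x2 = servings of whole milk.
Minimise 0.94x1 + 0.4x2 subject to:
  2x1 + 11x2 ≤ 15   (sugar)
  9x1 + 12x2 ≥ 33   (carbohydrate)
  x1, x2 ≥ 0.
Both inputs are positive at the optimum. There the sugar and carbohydrate constraints are tight.
So broccoli = 2.44 servings, whole milk = 0.92 servings.
Cost = 0.94·2.44 + 0.4·0.92 = 2.6616.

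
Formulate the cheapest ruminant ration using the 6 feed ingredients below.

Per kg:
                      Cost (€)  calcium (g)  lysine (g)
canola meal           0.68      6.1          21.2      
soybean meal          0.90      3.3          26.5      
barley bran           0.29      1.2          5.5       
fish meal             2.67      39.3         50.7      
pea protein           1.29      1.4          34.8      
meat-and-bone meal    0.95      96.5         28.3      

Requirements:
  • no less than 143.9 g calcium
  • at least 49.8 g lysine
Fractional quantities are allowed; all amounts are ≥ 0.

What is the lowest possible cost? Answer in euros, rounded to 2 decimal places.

€1.66

Set it up as a linear program. Let x1 = kg of canola meal, x2 = kg of soybean meal, x3 = kg of barley bran, x4 = kg of fish meal, x5 = kg of pea protein, x6 = kg of meat-and-bone meal.
min 0.68x1 + 0.9x2 + 0.29x3 + 2.67x4 + 1.29x5 + 0.95x6 subject to:
  6.1x1 + 3.3x2 + 1.2x3 + 39.3x4 + 1.4x5 + 96.5x6 ≥ 143.9   (calcium)
  21.2x1 + 26.5x2 + 5.5x3 + 50.7x4 + 34.8x5 + 28.3x6 ≥ 49.8   (lysine)
  x1, x2, x3, x4, x5, x6 ≥ 0.
The cheapest feasible vertex uses only canola meal, meat-and-bone meal; soybean meal, barley bran, fish meal, pea protein are not used. Binding constraints: calcium and lysine.
Optimal quantities: canola meal = 0.3915 kg, meat-and-bone meal = 1.466 kg.
Objective = 0.68·0.3915 + 0.95·1.466 = 1.6589.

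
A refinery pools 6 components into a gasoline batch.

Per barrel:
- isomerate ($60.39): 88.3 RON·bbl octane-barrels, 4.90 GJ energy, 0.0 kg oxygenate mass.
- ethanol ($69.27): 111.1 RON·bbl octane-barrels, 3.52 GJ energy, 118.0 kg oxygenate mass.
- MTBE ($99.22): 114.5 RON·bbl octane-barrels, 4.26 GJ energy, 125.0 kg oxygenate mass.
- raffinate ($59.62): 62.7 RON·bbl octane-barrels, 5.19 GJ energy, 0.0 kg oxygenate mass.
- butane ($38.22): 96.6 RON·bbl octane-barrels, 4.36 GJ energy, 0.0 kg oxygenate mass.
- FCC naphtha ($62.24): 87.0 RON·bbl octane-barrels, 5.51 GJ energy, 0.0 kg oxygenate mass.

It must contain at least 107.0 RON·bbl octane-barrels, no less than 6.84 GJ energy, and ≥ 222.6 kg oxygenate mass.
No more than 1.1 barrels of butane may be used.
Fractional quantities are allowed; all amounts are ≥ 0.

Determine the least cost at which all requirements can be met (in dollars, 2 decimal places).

$132.42

Let x1 = barrels of isomerate, x2 = barrels of ethanol, x3 = barrels of MTBE, x4 = barrels of raffinate, x5 = barrels of butane, x6 = barrels of FCC naphtha.
Minimise 60.39x1 + 69.27x2 + 99.22x3 + 59.62x4 + 38.22x5 + 62.24x6 subject to:
  88.3x1 + 111.1x2 + 114.5x3 + 62.7x4 + 96.6x5 + 87x6 ≥ 107   (octane-barrels)
  4.9x1 + 3.52x2 + 4.26x3 + 5.19x4 + 4.36x5 + 5.51x6 ≥ 6.84   (energy)
  118x2 + 125x3 ≥ 222.6   (oxygenate mass)
  x5 ≤ 1.1
  x1, x2, x3, x4, x5, x6 ≥ 0.
The optimal basis is {ethanol, butane}; isomerate, MTBE, raffinate, FCC naphtha drop out. There the energy and oxygenate mass constraints are tight.
Solving gives x2 = 1.8864, x5 = 0.045809.
Total cost: 69.27·1.8864 + 38.22·0.045809 = 132.4217.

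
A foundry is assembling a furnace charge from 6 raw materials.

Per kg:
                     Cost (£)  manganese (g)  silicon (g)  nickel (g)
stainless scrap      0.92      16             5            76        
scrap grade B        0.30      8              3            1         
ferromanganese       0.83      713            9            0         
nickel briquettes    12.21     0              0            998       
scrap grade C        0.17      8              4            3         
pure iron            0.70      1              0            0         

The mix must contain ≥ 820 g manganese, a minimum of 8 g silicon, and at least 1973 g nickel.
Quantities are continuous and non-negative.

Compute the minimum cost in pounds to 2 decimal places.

£24.35

Let x1 = kg of stainless scrap, x2 = kg of scrap grade B, x3 = kg of ferromanganese, x4 = kg of nickel briquettes, x5 = kg of scrap grade C, x6 = kg of pure iron.
min 0.92x1 + 0.3x2 + 0.83x3 + 12.21x4 + 0.17x5 + 0.7x6 s.t.:
  16x1 + 8x2 + 713x3 + 8x5 + 1x6 ≥ 820   (manganese)
  5x1 + 3x2 + 9x3 + 4x5 ≥ 8   (silicon)
  76x1 + 1x2 + 998x4 + 3x5 ≥ 1973   (nickel)
  x1, x2, x3, x4, x5, x6 ≥ 0.
The cheapest feasible vertex uses only stainless scrap, ferromanganese; scrap grade B, nickel briquettes, scrap grade C, pure iron are not used. There the manganese and nickel constraints are tight.
Solving gives x1 = 25.96, x3 = 0.5675.
Total cost: 0.92·25.96 + 0.83·0.5675 = 24.3542.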